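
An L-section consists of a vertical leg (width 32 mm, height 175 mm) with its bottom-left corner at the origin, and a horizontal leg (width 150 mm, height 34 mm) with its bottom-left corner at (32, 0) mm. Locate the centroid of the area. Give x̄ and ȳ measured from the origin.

Part | A | x̄ᵢ | ȳᵢ | A·x̄ᵢ | A·ȳᵢ
vertical leg | 5600.00 | 16.00 | 87.50 | 89600.00 | 490000.00
horizontal leg | 5100.00 | 107.00 | 17.00 | 545700.00 | 86700.00
Σ | 10700.00 |  |  | 635300.00 | 576700.00
x̄ = 635300.00 / 10700.00 = 59.37 mm
ȳ = 576700.00 / 10700.00 = 53.90 mm

x̄ = 59.37 mm, ȳ = 53.90 mm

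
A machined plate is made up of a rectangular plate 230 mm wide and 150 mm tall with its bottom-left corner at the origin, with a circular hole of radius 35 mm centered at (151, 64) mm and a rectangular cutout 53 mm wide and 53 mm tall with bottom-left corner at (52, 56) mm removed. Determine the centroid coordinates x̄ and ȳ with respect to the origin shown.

plate: A = 230 × 150 = 34500.00, centroid at (115.00, 75.00).
hole 1: A = −π·35² = -3848.45, centroid at (151.00, 64.00).
hole 2: A = −(53 × 53) = -2809.00, centroid at (78.50, 82.50).
ΣA = 27842.55 mm²
ΣAx̄ = (34500.00)(115.00) + (-3848.45)(151.00) + (-2809.00)(78.50) = 3165877.40 mm³
ΣAȳ = (34500.00)(75.00) + (-3848.45)(64.00) + (-2809.00)(82.50) = 2109456.64 mm³
x̄ = 3165877.40 / 27842.55 = 113.71 mm
ȳ = 2109456.64 / 27842.55 = 75.76 mm

x̄ = 113.71 mm, ȳ = 75.76 mm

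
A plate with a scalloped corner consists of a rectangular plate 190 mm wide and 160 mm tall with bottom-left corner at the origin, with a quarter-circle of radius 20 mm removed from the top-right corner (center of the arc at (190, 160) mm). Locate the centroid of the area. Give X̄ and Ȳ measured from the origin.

X̄ = 94.10 mm, Ȳ = 79.25 mm

Part | A | x̄ᵢ | ȳᵢ | A·x̄ᵢ | A·ȳᵢ
plate | 30400.00 | 95.00 | 80.00 | 2888000.00 | 2432000.00
removed quarter-circle | -314.16 | 181.51 | 151.51 | -57023.59 | -47598.82
Σ | 30085.84 |  |  | 2830976.41 | 2384401.18
X̄ = 2830976.41 / 30085.84 = 94.10 mm
Ȳ = 2384401.18 / 30085.84 = 79.25 mm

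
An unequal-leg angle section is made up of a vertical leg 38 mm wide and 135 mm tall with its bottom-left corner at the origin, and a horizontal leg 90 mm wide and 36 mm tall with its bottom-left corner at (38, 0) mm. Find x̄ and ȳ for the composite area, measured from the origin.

vertical leg: A = 38 × 135 = 5130.00, centroid at (19.00, 67.50).
horizontal leg: A = 90 × 36 = 3240.00, centroid at (83.00, 18.00).
ΣA = 8370.00 mm²
ΣAx̄ = (5130.00)(19.00) + (3240.00)(83.00) = 366390.00 mm³
ΣAȳ = (5130.00)(67.50) + (3240.00)(18.00) = 404595.00 mm³
x̄ = 366390.00 / 8370.00 = 43.77 mm
ȳ = 404595.00 / 8370.00 = 48.34 mm

x̄ = 43.77 mm, ȳ = 48.34 mm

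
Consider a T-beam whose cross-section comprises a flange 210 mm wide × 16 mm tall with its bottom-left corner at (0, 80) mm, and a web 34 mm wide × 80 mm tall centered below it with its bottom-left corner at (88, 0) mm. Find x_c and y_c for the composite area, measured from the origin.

x_c = 105.00 mm, y_c = 66.53 mm

web: A = 34 × 80 = 2720.00, centroid at (105.00, 40.00).
flange: A = 210 × 16 = 3360.00, centroid at (105.00, 88.00).
ΣA = 6080.00 mm²
ΣAx_c = (2720.00)(105.00) + (3360.00)(105.00) = 638400.00 mm³
ΣAy_c = (2720.00)(40.00) + (3360.00)(88.00) = 404480.00 mm³
x_c = 638400.00 / 6080.00 = 105.00 mm
y_c = 404480.00 / 6080.00 = 66.53 mm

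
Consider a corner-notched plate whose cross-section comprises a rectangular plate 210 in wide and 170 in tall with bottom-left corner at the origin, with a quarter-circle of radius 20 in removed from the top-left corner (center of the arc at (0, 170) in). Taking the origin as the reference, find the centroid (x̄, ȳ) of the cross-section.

plate: A = 210 × 170 = 35700.00, centroid at (105.00, 85.00).
removed quarter-circle: A = −¼π·20² = -314.16, centroid at (8.49, 161.51).
ΣA = 35385.84 in²
ΣAx̄ = (35700.00)(105.00) + (-314.16)(8.49) = 3745833.33 in³
ΣAȳ = (35700.00)(85.00) + (-314.16)(161.51) = 2983759.59 in³
x̄ = 3745833.33 / 35385.84 = 105.86 in
ȳ = 2983759.59 / 35385.84 = 84.32 in

x̄ = 105.86 in, ȳ = 84.32 in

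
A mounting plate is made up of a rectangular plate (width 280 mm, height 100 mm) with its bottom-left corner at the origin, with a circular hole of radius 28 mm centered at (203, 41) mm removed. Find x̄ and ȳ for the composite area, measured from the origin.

plate: A = 280 × 100 = 28000.00, centroid at (140.00, 50.00).
hole: A = −π·28² = -2463.01, centroid at (203.00, 41.00).
ΣA = 25536.99 mm²
ΣAx̄ = (28000.00)(140.00) + (-2463.01)(203.00) = 3420009.25 mm³
ΣAȳ = (28000.00)(50.00) + (-2463.01)(41.00) = 1299016.65 mm³
x̄ = 3420009.25 / 25536.99 = 133.92 mm
ȳ = 1299016.65 / 25536.99 = 50.87 mm

x̄ = 133.92 mm, ȳ = 50.87 mm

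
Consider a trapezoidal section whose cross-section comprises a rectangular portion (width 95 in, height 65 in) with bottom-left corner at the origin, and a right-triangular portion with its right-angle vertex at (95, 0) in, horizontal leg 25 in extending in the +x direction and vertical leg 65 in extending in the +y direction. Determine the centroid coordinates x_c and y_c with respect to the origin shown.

rectangular portion: A = 95 × 65 = 6175.00, centroid at (47.50, 32.50).
triangular portion: A = ½·25·65 = 812.50, centroid at (103.33, 21.67).
ΣA = 6987.50 in²
ΣAx_c = (6175.00)(47.50) + (812.50)(103.33) = 377270.83 in³
ΣAy_c = (6175.00)(32.50) + (812.50)(21.67) = 218291.67 in³
x_c = 377270.83 / 6987.50 = 53.99 in
y_c = 218291.67 / 6987.50 = 31.24 in

x_c = 53.99 in, y_c = 31.24 in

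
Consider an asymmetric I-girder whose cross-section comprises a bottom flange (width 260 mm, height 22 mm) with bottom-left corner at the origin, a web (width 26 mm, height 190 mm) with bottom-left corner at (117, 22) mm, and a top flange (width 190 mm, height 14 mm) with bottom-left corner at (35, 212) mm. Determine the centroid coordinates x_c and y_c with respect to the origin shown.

bottom flange: A = 260 × 22 = 5720.00, centroid at (130.00, 11.00).
web: A = 26 × 190 = 4940.00, centroid at (130.00, 117.00).
top flange: A = 190 × 14 = 2660.00, centroid at (130.00, 219.00).
ΣA = 13320.00 mm²
ΣAx_c = (5720.00)(130.00) + (4940.00)(130.00) + (2660.00)(130.00) = 1731600.00 mm³
ΣAy_c = (5720.00)(11.00) + (4940.00)(117.00) + (2660.00)(219.00) = 1223440.00 mm³
x_c = 1731600.00 / 13320.00 = 130.00 mm
y_c = 1223440.00 / 13320.00 = 91.85 mm

x_c = 130.00 mm, y_c = 91.85 mm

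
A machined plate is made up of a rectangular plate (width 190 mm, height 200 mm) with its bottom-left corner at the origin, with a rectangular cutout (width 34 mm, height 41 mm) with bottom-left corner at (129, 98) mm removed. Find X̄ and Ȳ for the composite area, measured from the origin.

Part | A | x̄ᵢ | ȳᵢ | A·x̄ᵢ | A·ȳᵢ
plate | 38000.00 | 95.00 | 100.00 | 3610000.00 | 3800000.00
hole | -1394.00 | 146.00 | 118.50 | -203524.00 | -165189.00
Σ | 36606.00 |  |  | 3406476.00 | 3634811.00
X̄ = 3406476.00 / 36606.00 = 93.06 mm
Ȳ = 3634811.00 / 36606.00 = 99.30 mm

X̄ = 93.06 mm, Ȳ = 99.30 mm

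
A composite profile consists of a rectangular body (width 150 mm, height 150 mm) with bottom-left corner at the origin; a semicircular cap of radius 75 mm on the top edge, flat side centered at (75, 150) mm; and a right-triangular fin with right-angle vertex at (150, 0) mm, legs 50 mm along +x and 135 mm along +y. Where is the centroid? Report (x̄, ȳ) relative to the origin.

x̄ = 83.91 mm, ȳ = 99.28 mm

rectangular body: A = 150 × 150 = 22500.00, centroid at (75.00, 75.00).
semicircular top: A = ½π·75² = 8835.73, centroid at (75.00, 181.83).
triangular fin: A = ½·50·135 = 3375.00, centroid at (166.67, 45.00).
ΣA = 34710.73 mm²
ΣAx̄ = (22500.00)(75.00) + (8835.73)(75.00) + (3375.00)(166.67) = 2912679.70 mm³
ΣAȳ = (22500.00)(75.00) + (8835.73)(181.83) + (3375.00)(45.00) = 3445984.40 mm³
x̄ = 2912679.70 / 34710.73 = 83.91 mm
ȳ = 3445984.40 / 34710.73 = 99.28 mm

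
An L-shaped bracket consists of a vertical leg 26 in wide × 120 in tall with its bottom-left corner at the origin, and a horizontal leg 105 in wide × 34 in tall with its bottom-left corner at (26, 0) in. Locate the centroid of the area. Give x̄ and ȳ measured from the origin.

x̄ = 47.95 in, ȳ = 37.05 in

vertical leg: A = 26 × 120 = 3120.00, centroid at (13.00, 60.00).
horizontal leg: A = 105 × 34 = 3570.00, centroid at (78.50, 17.00).
ΣA = 6690.00 in², ΣAx̄ = 320805.00 in³, ΣAȳ = 247890.00 in³.
x̄ = 320805.00/6690.00 = 47.95 in; ȳ = 247890.00/6690.00 = 37.05 in.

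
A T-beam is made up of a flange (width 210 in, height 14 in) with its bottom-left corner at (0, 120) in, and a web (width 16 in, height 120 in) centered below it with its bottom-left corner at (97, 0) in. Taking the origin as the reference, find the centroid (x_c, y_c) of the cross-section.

x_c = 105.00 in, y_c = 100.53 in

web: A = 16 × 120 = 1920.00, centroid at (105.00, 60.00).
flange: A = 210 × 14 = 2940.00, centroid at (105.00, 127.00).
ΣA = 4860.00 in², ΣAx_c = 510300.00 in³, ΣAy_c = 488580.00 in³.
x_c = 510300.00/4860.00 = 105.00 in; y_c = 488580.00/4860.00 = 100.53 in.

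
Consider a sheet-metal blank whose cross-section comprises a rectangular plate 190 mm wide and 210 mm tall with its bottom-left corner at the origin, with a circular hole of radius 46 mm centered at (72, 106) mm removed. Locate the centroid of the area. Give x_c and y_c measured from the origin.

plate: A = 190 × 210 = 39900.00, centroid at (95.00, 105.00).
hole: A = −π·46² = -6647.61, centroid at (72.00, 106.00).
ΣA = 33252.39 mm², ΣAx_c = 3311872.08 mm³, ΣAy_c = 3484853.33 mm³.
x_c = 3311872.08/33252.39 = 99.60 mm; y_c = 3484853.33/33252.39 = 104.80 mm.

x_c = 99.60 mm, y_c = 104.80 mm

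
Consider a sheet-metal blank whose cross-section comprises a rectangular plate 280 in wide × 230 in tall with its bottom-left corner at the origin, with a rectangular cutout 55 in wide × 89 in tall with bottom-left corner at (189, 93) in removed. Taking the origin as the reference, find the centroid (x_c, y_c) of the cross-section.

plate: A = 280 × 230 = 64400.00, centroid at (140.00, 115.00).
hole: A = −(55 × 89) = -4895.00, centroid at (216.50, 137.50).
ΣA = 59505.00 in², ΣAx_c = 7956232.50 in³, ΣAy_c = 6732937.50 in³.
x_c = 7956232.50/59505.00 = 133.71 in; y_c = 6732937.50/59505.00 = 113.15 in.

x_c = 133.71 in, y_c = 113.15 in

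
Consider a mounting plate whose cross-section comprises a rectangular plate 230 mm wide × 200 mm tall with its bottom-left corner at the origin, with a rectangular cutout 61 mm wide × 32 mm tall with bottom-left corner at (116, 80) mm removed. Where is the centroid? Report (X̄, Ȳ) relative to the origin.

plate: A = 230 × 200 = 46000.00, centroid at (115.00, 100.00).
hole: A = −(61 × 32) = -1952.00, centroid at (146.50, 96.00).
ΣA = 44048.00 mm²
ΣAX̄ = (46000.00)(115.00) + (-1952.00)(146.50) = 5004032.00 mm³
ΣAȲ = (46000.00)(100.00) + (-1952.00)(96.00) = 4412608.00 mm³
X̄ = 5004032.00 / 44048.00 = 113.60 mm
Ȳ = 4412608.00 / 44048.00 = 100.18 mm

X̄ = 113.60 mm, Ȳ = 100.18 mm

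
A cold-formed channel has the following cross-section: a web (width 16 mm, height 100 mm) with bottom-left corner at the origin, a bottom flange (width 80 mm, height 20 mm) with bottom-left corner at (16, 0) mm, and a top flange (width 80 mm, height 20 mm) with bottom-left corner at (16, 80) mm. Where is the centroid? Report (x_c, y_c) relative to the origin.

Part | A | x̄ᵢ | ȳᵢ | A·x̄ᵢ | A·ȳᵢ
web | 1600.00 | 8.00 | 50.00 | 12800.00 | 80000.00
bottom flange | 1600.00 | 56.00 | 10.00 | 89600.00 | 16000.00
top flange | 1600.00 | 56.00 | 90.00 | 89600.00 | 144000.00
Σ | 4800.00 |  |  | 192000.00 | 240000.00
x_c = 192000.00 / 4800.00 = 40.00 mm
y_c = 240000.00 / 4800.00 = 50.00 mm

x_c = 40.00 mm, y_c = 50.00 mm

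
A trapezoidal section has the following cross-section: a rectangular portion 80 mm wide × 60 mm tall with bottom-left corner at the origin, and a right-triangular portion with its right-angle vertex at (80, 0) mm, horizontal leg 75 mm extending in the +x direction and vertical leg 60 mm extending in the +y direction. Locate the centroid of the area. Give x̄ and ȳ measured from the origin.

x̄ = 60.74 mm, ȳ = 26.81 mm

Part | A | x̄ᵢ | ȳᵢ | A·x̄ᵢ | A·ȳᵢ
rectangular portion | 4800.00 | 40.00 | 30.00 | 192000.00 | 144000.00
triangular portion | 2250.00 | 105.00 | 20.00 | 236250.00 | 45000.00
Σ | 7050.00 |  |  | 428250.00 | 189000.00
x̄ = 428250.00 / 7050.00 = 60.74 mm
ȳ = 189000.00 / 7050.00 = 26.81 mm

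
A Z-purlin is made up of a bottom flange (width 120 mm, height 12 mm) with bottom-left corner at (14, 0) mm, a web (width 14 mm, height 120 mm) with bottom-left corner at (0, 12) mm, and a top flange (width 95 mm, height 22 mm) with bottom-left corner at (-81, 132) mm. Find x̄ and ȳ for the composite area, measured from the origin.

x̄ = 9.27 mm, ȳ = 82.24 mm

Part | A | x̄ᵢ | ȳᵢ | A·x̄ᵢ | A·ȳᵢ
bottom flange | 1440.00 | 74.00 | 6.00 | 106560.00 | 8640.00
web | 1680.00 | 7.00 | 72.00 | 11760.00 | 120960.00
top flange | 2090.00 | -33.50 | 143.00 | -70015.00 | 298870.00
Σ | 5210.00 |  |  | 48305.00 | 428470.00
x̄ = 48305.00 / 5210.00 = 9.27 mm
ȳ = 428470.00 / 5210.00 = 82.24 mm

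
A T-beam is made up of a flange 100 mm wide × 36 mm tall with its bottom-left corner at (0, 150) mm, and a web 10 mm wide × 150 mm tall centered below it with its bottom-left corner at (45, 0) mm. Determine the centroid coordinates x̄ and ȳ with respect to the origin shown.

web: A = 10 × 150 = 1500.00, centroid at (50.00, 75.00).
flange: A = 100 × 36 = 3600.00, centroid at (50.00, 168.00).
ΣA = 5100.00 mm²
ΣAx̄ = (1500.00)(50.00) + (3600.00)(50.00) = 255000.00 mm³
ΣAȳ = (1500.00)(75.00) + (3600.00)(168.00) = 717300.00 mm³
x̄ = 255000.00 / 5100.00 = 50.00 mm
ȳ = 717300.00 / 5100.00 = 140.65 mm

x̄ = 50.00 mm, ȳ = 140.65 mm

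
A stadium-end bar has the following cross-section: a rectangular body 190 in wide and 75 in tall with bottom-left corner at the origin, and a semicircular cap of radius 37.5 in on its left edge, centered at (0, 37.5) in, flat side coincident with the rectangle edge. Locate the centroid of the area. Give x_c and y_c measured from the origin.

x_c = 80.11 in, y_c = 37.50 in

rectangular body: A = 190 × 75 = 14250.00, centroid at (95.00, 37.50).
semicircular end: A = ½π·37.5² = 2208.93, centroid at (-15.92, 37.50).
ΣA = 16458.93 in²
ΣAx_c = (14250.00)(95.00) + (2208.93)(-15.92) = 1318593.75 in³
ΣAy_c = (14250.00)(37.50) + (2208.93)(37.50) = 617209.96 in³
x_c = 1318593.75 / 16458.93 = 80.11 in
y_c = 617209.96 / 16458.93 = 37.50 in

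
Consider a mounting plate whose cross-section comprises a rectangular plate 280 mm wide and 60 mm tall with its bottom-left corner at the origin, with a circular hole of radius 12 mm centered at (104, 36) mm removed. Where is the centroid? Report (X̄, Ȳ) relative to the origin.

plate: A = 280 × 60 = 16800.00, centroid at (140.00, 30.00).
hole: A = −π·12² = -452.39, centroid at (104.00, 36.00).
ΣA = 16347.61 mm², ΣAX̄ = 2304951.51 mm³, ΣAȲ = 487713.98 mm³.
X̄ = 2304951.51/16347.61 = 141.00 mm; Ȳ = 487713.98/16347.61 = 29.83 mm.

X̄ = 141.00 mm, Ȳ = 29.83 mm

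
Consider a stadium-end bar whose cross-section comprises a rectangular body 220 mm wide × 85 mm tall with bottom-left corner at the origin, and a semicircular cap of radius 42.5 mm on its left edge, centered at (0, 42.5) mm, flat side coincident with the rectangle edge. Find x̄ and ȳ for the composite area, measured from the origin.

x̄ = 93.13 mm, ȳ = 42.50 mm

Part | A | x̄ᵢ | ȳᵢ | A·x̄ᵢ | A·ȳᵢ
rectangular body | 18700.00 | 110.00 | 42.50 | 2057000.00 | 794750.00
semicircular end | 2837.25 | -18.04 | 42.50 | -51177.08 | 120583.16
Σ | 21537.25 |  |  | 2005822.92 | 915333.16
x̄ = 2005822.92 / 21537.25 = 93.13 mm
ȳ = 915333.16 / 21537.25 = 42.50 mm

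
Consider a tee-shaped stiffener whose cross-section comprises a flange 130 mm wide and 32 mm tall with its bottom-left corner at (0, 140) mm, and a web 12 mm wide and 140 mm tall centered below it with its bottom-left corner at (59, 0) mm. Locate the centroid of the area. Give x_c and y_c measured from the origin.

Part | A | x̄ᵢ | ȳᵢ | A·x̄ᵢ | A·ȳᵢ
web | 1680.00 | 65.00 | 70.00 | 109200.00 | 117600.00
flange | 4160.00 | 65.00 | 156.00 | 270400.00 | 648960.00
Σ | 5840.00 |  |  | 379600.00 | 766560.00
x_c = 379600.00 / 5840.00 = 65.00 mm
y_c = 766560.00 / 5840.00 = 131.26 mm

x_c = 65.00 mm, y_c = 131.26 mm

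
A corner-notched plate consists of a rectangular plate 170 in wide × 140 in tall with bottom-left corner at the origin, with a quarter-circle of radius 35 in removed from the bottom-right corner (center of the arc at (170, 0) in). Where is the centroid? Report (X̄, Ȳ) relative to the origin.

Part | A | x̄ᵢ | ȳᵢ | A·x̄ᵢ | A·ȳᵢ
plate | 23800.00 | 85.00 | 70.00 | 2023000.00 | 1666000.00
removed quarter-circle | -962.11 | 155.15 | 14.85 | -149267.50 | -14291.67
Σ | 22837.89 |  |  | 1873732.50 | 1651708.33
X̄ = 1873732.50 / 22837.89 = 82.04 in
Ȳ = 1651708.33 / 22837.89 = 72.32 in

X̄ = 82.04 in, Ȳ = 72.32 in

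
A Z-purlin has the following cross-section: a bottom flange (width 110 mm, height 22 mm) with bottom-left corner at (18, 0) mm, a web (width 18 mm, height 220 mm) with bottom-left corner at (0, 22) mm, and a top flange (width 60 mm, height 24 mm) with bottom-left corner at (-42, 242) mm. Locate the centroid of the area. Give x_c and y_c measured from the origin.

x_c = 24.94 mm, y_c = 117.02 mm

Part | A | x̄ᵢ | ȳᵢ | A·x̄ᵢ | A·ȳᵢ
bottom flange | 2420.00 | 73.00 | 11.00 | 176660.00 | 26620.00
web | 3960.00 | 9.00 | 132.00 | 35640.00 | 522720.00
top flange | 1440.00 | -12.00 | 254.00 | -17280.00 | 365760.00
Σ | 7820.00 |  |  | 195020.00 | 915100.00
x_c = 195020.00 / 7820.00 = 24.94 mm
y_c = 915100.00 / 7820.00 = 117.02 mm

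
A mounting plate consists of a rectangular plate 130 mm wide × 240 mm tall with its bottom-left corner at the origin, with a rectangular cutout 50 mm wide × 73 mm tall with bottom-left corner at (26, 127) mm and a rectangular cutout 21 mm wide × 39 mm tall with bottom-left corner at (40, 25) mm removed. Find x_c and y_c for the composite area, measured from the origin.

x_c = 67.36 mm, y_c = 116.37 mm

plate: A = 130 × 240 = 31200.00, centroid at (65.00, 120.00).
hole 1: A = −(50 × 73) = -3650.00, centroid at (51.00, 163.50).
hole 2: A = −(21 × 39) = -819.00, centroid at (50.50, 44.50).
ΣA = 26731.00 mm², ΣAx_c = 1800490.50 mm³, ΣAy_c = 3110779.50 mm³.
x_c = 1800490.50/26731.00 = 67.36 mm; y_c = 3110779.50/26731.00 = 116.37 mm.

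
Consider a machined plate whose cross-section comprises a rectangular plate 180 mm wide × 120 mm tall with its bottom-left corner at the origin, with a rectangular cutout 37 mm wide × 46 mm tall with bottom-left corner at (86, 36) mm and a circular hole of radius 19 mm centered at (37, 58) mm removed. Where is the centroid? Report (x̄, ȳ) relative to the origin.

Part | A | x̄ᵢ | ȳᵢ | A·x̄ᵢ | A·ȳᵢ
plate | 21600.00 | 90.00 | 60.00 | 1944000.00 | 1296000.00
hole 1 | -1702.00 | 104.50 | 59.00 | -177859.00 | -100418.00
hole 2 | -1134.11 | 37.00 | 58.00 | -41962.25 | -65778.67
Σ | 18763.89 |  |  | 1724178.75 | 1129803.33
x̄ = 1724178.75 / 18763.89 = 91.89 mm
ȳ = 1129803.33 / 18763.89 = 60.21 mm

x̄ = 91.89 mm, ȳ = 60.21 mm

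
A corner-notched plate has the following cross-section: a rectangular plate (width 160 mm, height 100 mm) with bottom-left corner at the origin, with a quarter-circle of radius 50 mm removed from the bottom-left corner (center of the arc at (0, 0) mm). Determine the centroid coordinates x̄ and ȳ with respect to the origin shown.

x̄ = 88.22 mm, ȳ = 54.03 mm

plate: A = 160 × 100 = 16000.00, centroid at (80.00, 50.00).
removed quarter-circle: A = −¼π·50² = -1963.50, centroid at (21.22, 21.22).
ΣA = 14036.50 mm², ΣAx̄ = 1238333.33 mm³, ΣAȳ = 758333.33 mm³.
x̄ = 1238333.33/14036.50 = 88.22 mm; ȳ = 758333.33/14036.50 = 54.03 mm.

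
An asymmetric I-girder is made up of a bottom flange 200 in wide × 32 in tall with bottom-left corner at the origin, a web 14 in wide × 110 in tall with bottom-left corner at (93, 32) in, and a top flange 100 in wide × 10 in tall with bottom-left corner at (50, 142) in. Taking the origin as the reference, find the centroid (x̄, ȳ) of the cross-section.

x̄ = 100.00 in, ȳ = 42.88 in

bottom flange: A = 200 × 32 = 6400.00, centroid at (100.00, 16.00).
web: A = 14 × 110 = 1540.00, centroid at (100.00, 87.00).
top flange: A = 100 × 10 = 1000.00, centroid at (100.00, 147.00).
ΣA = 8940.00 in², ΣAx̄ = 894000.00 in³, ΣAȳ = 383380.00 in³.
x̄ = 894000.00/8940.00 = 100.00 in; ȳ = 383380.00/8940.00 = 42.88 in.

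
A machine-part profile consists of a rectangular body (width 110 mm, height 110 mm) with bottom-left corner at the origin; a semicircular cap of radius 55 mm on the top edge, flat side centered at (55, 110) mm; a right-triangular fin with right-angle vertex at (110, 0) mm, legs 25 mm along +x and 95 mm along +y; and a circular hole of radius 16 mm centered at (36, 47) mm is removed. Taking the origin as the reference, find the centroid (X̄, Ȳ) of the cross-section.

rectangular body: A = 110 × 110 = 12100.00, centroid at (55.00, 55.00).
semicircular top: A = ½π·55² = 4751.66, centroid at (55.00, 133.34).
triangular fin: A = ½·25·95 = 1187.50, centroid at (118.33, 31.67).
hole: A = −π·16² = -804.25, centroid at (36.00, 47.00).
ΣA = 17234.91 mm², ΣAX̄ = 1038409.15 mm³, ΣAȲ = 1298903.67 mm³.
X̄ = 1038409.15/17234.91 = 60.25 mm; Ȳ = 1298903.67/17234.91 = 75.36 mm.

X̄ = 60.25 mm, Ȳ = 75.36 mm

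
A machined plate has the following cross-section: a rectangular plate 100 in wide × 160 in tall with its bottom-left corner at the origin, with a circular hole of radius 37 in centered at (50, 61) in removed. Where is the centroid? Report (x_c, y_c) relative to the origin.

x_c = 50.00 in, y_c = 86.98 in

plate: A = 100 × 160 = 16000.00, centroid at (50.00, 80.00).
hole: A = −π·37² = -4300.84, centroid at (50.00, 61.00).
ΣA = 11699.16 in²
ΣAx_c = (16000.00)(50.00) + (-4300.84)(50.00) = 584957.98 in³
ΣAy_c = (16000.00)(80.00) + (-4300.84)(61.00) = 1017648.74 in³
x_c = 584957.98 / 11699.16 = 50.00 in
y_c = 1017648.74 / 11699.16 = 86.98 in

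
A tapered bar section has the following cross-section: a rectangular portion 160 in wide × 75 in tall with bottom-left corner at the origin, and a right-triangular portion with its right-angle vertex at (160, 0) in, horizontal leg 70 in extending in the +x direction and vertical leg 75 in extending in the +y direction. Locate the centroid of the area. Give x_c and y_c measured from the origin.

Part | A | x̄ᵢ | ȳᵢ | A·x̄ᵢ | A·ȳᵢ
rectangular portion | 12000.00 | 80.00 | 37.50 | 960000.00 | 450000.00
triangular portion | 2625.00 | 183.33 | 25.00 | 481250.00 | 65625.00
Σ | 14625.00 |  |  | 1441250.00 | 515625.00
x_c = 1441250.00 / 14625.00 = 98.55 in
y_c = 515625.00 / 14625.00 = 35.26 in

x_c = 98.55 in, y_c = 35.26 in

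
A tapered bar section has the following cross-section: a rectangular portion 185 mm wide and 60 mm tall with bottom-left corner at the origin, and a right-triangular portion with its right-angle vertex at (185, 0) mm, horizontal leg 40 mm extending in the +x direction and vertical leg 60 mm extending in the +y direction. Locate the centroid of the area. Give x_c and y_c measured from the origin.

x_c = 102.83 mm, y_c = 29.02 mm

rectangular portion: A = 185 × 60 = 11100.00, centroid at (92.50, 30.00).
triangular portion: A = ½·40·60 = 1200.00, centroid at (198.33, 20.00).
ΣA = 12300.00 mm², ΣAx_c = 1264750.00 mm³, ΣAy_c = 357000.00 mm³.
x_c = 1264750.00/12300.00 = 102.83 mm; y_c = 357000.00/12300.00 = 29.02 mm.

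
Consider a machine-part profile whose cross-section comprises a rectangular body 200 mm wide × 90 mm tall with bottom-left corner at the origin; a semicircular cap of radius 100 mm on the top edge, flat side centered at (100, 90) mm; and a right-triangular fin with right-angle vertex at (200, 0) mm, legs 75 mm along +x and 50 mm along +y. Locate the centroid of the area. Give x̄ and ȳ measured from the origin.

Part | A | x̄ᵢ | ȳᵢ | A·x̄ᵢ | A·ȳᵢ
rectangular body | 18000.00 | 100.00 | 45.00 | 1800000.00 | 810000.00
semicircular top | 15707.96 | 100.00 | 132.44 | 1570796.33 | 2080383.36
triangular fin | 1875.00 | 225.00 | 16.67 | 421875.00 | 31250.00
Σ | 35582.96 |  |  | 3792671.33 | 2921633.36
x̄ = 3792671.33 / 35582.96 = 106.59 mm
ȳ = 2921633.36 / 35582.96 = 82.11 mm

x̄ = 106.59 mm, ȳ = 82.11 mm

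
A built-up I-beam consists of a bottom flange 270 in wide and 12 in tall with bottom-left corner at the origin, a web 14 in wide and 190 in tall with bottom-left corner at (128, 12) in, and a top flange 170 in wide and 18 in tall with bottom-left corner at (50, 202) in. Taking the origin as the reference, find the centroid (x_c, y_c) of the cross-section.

bottom flange: A = 270 × 12 = 3240.00, centroid at (135.00, 6.00).
web: A = 14 × 190 = 2660.00, centroid at (135.00, 107.00).
top flange: A = 170 × 18 = 3060.00, centroid at (135.00, 211.00).
ΣA = 8960.00 in², ΣAx_c = 1209600.00 in³, ΣAy_c = 949720.00 in³.
x_c = 1209600.00/8960.00 = 135.00 in; y_c = 949720.00/8960.00 = 106.00 in.

x_c = 135.00 in, y_c = 106.00 in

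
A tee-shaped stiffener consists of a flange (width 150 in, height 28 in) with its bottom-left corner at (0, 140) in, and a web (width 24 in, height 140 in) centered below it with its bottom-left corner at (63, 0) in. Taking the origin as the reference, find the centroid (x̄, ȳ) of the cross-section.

x̄ = 75.00 in, ȳ = 116.67 in

web: A = 24 × 140 = 3360.00, centroid at (75.00, 70.00).
flange: A = 150 × 28 = 4200.00, centroid at (75.00, 154.00).
ΣA = 7560.00 in², ΣAx̄ = 567000.00 in³, ΣAȳ = 882000.00 in³.
x̄ = 567000.00/7560.00 = 75.00 in; ȳ = 882000.00/7560.00 = 116.67 in.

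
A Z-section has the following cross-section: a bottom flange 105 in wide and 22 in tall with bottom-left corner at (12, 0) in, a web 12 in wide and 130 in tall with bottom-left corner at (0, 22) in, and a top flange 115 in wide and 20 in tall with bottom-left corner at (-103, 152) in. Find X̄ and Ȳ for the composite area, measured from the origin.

bottom flange: A = 105 × 22 = 2310.00, centroid at (64.50, 11.00).
web: A = 12 × 130 = 1560.00, centroid at (6.00, 87.00).
top flange: A = 115 × 20 = 2300.00, centroid at (-45.50, 162.00).
ΣA = 6170.00 in²
ΣAX̄ = (2310.00)(64.50) + (1560.00)(6.00) + (2300.00)(-45.50) = 53705.00 in³
ΣAȲ = (2310.00)(11.00) + (1560.00)(87.00) + (2300.00)(162.00) = 533730.00 in³
X̄ = 53705.00 / 6170.00 = 8.70 in
Ȳ = 533730.00 / 6170.00 = 86.50 in

X̄ = 8.70 in, Ȳ = 86.50 in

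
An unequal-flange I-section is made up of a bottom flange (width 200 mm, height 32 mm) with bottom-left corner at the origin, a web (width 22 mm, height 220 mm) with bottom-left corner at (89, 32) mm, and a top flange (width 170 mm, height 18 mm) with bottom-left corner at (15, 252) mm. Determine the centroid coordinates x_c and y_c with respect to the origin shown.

bottom flange: A = 200 × 32 = 6400.00, centroid at (100.00, 16.00).
web: A = 22 × 220 = 4840.00, centroid at (100.00, 142.00).
top flange: A = 170 × 18 = 3060.00, centroid at (100.00, 261.00).
ΣA = 14300.00 mm², ΣAx_c = 1430000.00 mm³, ΣAy_c = 1588340.00 mm³.
x_c = 1430000.00/14300.00 = 100.00 mm; y_c = 1588340.00/14300.00 = 111.07 mm.

x_c = 100.00 mm, y_c = 111.07 mm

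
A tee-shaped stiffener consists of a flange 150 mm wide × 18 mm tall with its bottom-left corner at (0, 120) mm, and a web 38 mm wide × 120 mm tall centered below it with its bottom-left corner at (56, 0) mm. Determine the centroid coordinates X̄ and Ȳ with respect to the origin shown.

X̄ = 75.00 mm, Ȳ = 85.66 mm

web: A = 38 × 120 = 4560.00, centroid at (75.00, 60.00).
flange: A = 150 × 18 = 2700.00, centroid at (75.00, 129.00).
ΣA = 7260.00 mm²
ΣAX̄ = (4560.00)(75.00) + (2700.00)(75.00) = 544500.00 mm³
ΣAȲ = (4560.00)(60.00) + (2700.00)(129.00) = 621900.00 mm³
X̄ = 544500.00 / 7260.00 = 75.00 mm
Ȳ = 621900.00 / 7260.00 = 85.66 mm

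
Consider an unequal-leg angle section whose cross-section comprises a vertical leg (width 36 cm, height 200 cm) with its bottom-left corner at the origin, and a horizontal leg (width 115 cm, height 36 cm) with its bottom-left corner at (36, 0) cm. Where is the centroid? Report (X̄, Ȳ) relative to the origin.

X̄ = 45.56 cm, Ȳ = 70.06 cm

Part | A | x̄ᵢ | ȳᵢ | A·x̄ᵢ | A·ȳᵢ
vertical leg | 7200.00 | 18.00 | 100.00 | 129600.00 | 720000.00
horizontal leg | 4140.00 | 93.50 | 18.00 | 387090.00 | 74520.00
Σ | 11340.00 |  |  | 516690.00 | 794520.00
X̄ = 516690.00 / 11340.00 = 45.56 cm
Ȳ = 794520.00 / 11340.00 = 70.06 cm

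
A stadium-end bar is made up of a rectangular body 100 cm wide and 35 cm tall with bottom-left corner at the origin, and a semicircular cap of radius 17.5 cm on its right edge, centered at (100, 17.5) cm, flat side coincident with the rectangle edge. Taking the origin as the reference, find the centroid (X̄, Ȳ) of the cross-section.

X̄ = 56.94 cm, Ȳ = 17.50 cm

rectangular body: A = 100 × 35 = 3500.00, centroid at (50.00, 17.50).
semicircular end: A = ½π·17.5² = 481.06, centroid at (107.43, 17.50).
ΣA = 3981.06 cm²
ΣAX̄ = (3500.00)(50.00) + (481.06)(107.43) = 226678.55 cm³
ΣAȲ = (3500.00)(17.50) + (481.06)(17.50) = 69668.49 cm³
X̄ = 226678.55 / 3981.06 = 56.94 cm
Ȳ = 69668.49 / 3981.06 = 17.50 cm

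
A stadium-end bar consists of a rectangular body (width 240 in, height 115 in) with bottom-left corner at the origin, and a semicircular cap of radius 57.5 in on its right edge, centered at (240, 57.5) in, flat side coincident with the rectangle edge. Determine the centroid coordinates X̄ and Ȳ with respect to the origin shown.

X̄ = 142.87 in, Ȳ = 57.50 in

rectangular body: A = 240 × 115 = 27600.00, centroid at (120.00, 57.50).
semicircular end: A = ½π·57.5² = 5193.45, centroid at (264.40, 57.50).
ΣA = 32793.45 in²
ΣAX̄ = (27600.00)(120.00) + (5193.45)(264.40) = 4685166.47 in³
ΣAȲ = (27600.00)(57.50) + (5193.45)(57.50) = 1885623.11 in³
X̄ = 4685166.47 / 32793.45 = 142.87 in
Ȳ = 1885623.11 / 32793.45 = 57.50 in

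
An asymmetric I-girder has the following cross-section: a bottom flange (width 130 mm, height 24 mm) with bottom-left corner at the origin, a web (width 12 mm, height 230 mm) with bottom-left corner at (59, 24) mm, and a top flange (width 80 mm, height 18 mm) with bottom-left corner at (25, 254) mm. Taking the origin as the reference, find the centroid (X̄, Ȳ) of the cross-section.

X̄ = 65.00 mm, Ȳ = 109.26 mm

bottom flange: A = 130 × 24 = 3120.00, centroid at (65.00, 12.00).
web: A = 12 × 230 = 2760.00, centroid at (65.00, 139.00).
top flange: A = 80 × 18 = 1440.00, centroid at (65.00, 263.00).
ΣA = 7320.00 mm²
ΣAX̄ = (3120.00)(65.00) + (2760.00)(65.00) + (1440.00)(65.00) = 475800.00 mm³
ΣAȲ = (3120.00)(12.00) + (2760.00)(139.00) + (1440.00)(263.00) = 799800.00 mm³
X̄ = 475800.00 / 7320.00 = 65.00 mm
Ȳ = 799800.00 / 7320.00 = 109.26 mm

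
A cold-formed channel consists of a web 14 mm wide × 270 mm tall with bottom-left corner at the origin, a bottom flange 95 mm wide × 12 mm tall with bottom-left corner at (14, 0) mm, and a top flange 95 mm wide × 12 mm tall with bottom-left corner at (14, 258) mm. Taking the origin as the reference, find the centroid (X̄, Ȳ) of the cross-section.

X̄ = 27.50 mm, Ȳ = 135.00 mm

web: A = 14 × 270 = 3780.00, centroid at (7.00, 135.00).
bottom flange: A = 95 × 12 = 1140.00, centroid at (61.50, 6.00).
top flange: A = 95 × 12 = 1140.00, centroid at (61.50, 264.00).
ΣA = 6060.00 mm², ΣAX̄ = 166680.00 mm³, ΣAȲ = 818100.00 mm³.
X̄ = 166680.00/6060.00 = 27.50 mm; Ȳ = 818100.00/6060.00 = 135.00 mm.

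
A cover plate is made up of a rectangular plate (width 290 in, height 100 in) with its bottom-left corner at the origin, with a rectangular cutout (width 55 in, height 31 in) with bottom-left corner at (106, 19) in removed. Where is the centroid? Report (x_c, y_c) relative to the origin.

x_c = 145.72 in, y_c = 50.97 in

Part | A | x̄ᵢ | ȳᵢ | A·x̄ᵢ | A·ȳᵢ
plate | 29000.00 | 145.00 | 50.00 | 4205000.00 | 1450000.00
hole | -1705.00 | 133.50 | 34.50 | -227617.50 | -58822.50
Σ | 27295.00 |  |  | 3977382.50 | 1391177.50
x_c = 3977382.50 / 27295.00 = 145.72 in
y_c = 1391177.50 / 27295.00 = 50.97 in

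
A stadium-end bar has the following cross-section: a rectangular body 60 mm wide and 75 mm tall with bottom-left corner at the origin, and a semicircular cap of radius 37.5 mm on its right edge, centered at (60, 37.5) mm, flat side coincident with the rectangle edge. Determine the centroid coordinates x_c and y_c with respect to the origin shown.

x_c = 45.12 mm, y_c = 37.50 mm

rectangular body: A = 60 × 75 = 4500.00, centroid at (30.00, 37.50).
semicircular end: A = ½π·37.5² = 2208.93, centroid at (75.92, 37.50).
ΣA = 6708.93 mm², ΣAx_c = 302692.19 mm³, ΣAy_c = 251584.96 mm³.
x_c = 302692.19/6708.93 = 45.12 mm; y_c = 251584.96/6708.93 = 37.50 mm.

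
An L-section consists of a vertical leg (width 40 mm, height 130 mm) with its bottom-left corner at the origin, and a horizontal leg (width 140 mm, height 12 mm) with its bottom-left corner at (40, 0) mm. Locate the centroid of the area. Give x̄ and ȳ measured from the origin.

Part | A | x̄ᵢ | ȳᵢ | A·x̄ᵢ | A·ȳᵢ
vertical leg | 5200.00 | 20.00 | 65.00 | 104000.00 | 338000.00
horizontal leg | 1680.00 | 110.00 | 6.00 | 184800.00 | 10080.00
Σ | 6880.00 |  |  | 288800.00 | 348080.00
x̄ = 288800.00 / 6880.00 = 41.98 mm
ȳ = 348080.00 / 6880.00 = 50.59 mm

x̄ = 41.98 mm, ȳ = 50.59 mm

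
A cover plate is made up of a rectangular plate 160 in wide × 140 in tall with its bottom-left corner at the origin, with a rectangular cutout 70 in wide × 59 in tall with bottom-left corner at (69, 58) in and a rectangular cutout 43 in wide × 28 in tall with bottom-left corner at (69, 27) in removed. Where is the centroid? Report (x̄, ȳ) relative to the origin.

plate: A = 160 × 140 = 22400.00, centroid at (80.00, 70.00).
hole 1: A = −(70 × 59) = -4130.00, centroid at (104.00, 87.50).
hole 2: A = −(43 × 28) = -1204.00, centroid at (90.50, 41.00).
ΣA = 17066.00 in², ΣAx̄ = 1253518.00 in³, ΣAȳ = 1157261.00 in³.
x̄ = 1253518.00/17066.00 = 73.45 in; ȳ = 1157261.00/17066.00 = 67.81 in.

x̄ = 73.45 in, ȳ = 67.81 in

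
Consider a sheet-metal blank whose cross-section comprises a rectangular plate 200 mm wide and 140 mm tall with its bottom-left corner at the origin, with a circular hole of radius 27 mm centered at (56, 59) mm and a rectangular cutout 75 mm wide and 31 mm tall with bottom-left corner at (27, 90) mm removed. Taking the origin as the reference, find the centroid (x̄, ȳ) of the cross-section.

plate: A = 200 × 140 = 28000.00, centroid at (100.00, 70.00).
hole 1: A = −π·27² = -2290.22, centroid at (56.00, 59.00).
hole 2: A = −(75 × 31) = -2325.00, centroid at (64.50, 105.50).
ΣA = 23384.78 mm², ΣAx̄ = 2521785.12 mm³, ΣAȳ = 1579589.46 mm³.
x̄ = 2521785.12/23384.78 = 107.84 mm; ȳ = 1579589.46/23384.78 = 67.55 mm.

x̄ = 107.84 mm, ȳ = 67.55 mm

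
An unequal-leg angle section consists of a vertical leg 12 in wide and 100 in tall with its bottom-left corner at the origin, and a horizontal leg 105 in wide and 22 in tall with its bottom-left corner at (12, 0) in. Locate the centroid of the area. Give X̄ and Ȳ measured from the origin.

X̄ = 44.50 in, Ȳ = 24.33 in

vertical leg: A = 12 × 100 = 1200.00, centroid at (6.00, 50.00).
horizontal leg: A = 105 × 22 = 2310.00, centroid at (64.50, 11.00).
ΣA = 3510.00 in²
ΣAX̄ = (1200.00)(6.00) + (2310.00)(64.50) = 156195.00 in³
ΣAȲ = (1200.00)(50.00) + (2310.00)(11.00) = 85410.00 in³
X̄ = 156195.00 / 3510.00 = 44.50 in
Ȳ = 85410.00 / 3510.00 = 24.33 in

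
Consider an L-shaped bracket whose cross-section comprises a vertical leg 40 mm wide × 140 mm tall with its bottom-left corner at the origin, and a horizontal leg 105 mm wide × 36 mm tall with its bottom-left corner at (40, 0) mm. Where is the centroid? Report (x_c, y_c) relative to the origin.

Part | A | x̄ᵢ | ȳᵢ | A·x̄ᵢ | A·ȳᵢ
vertical leg | 5600.00 | 20.00 | 70.00 | 112000.00 | 392000.00
horizontal leg | 3780.00 | 92.50 | 18.00 | 349650.00 | 68040.00
Σ | 9380.00 |  |  | 461650.00 | 460040.00
x_c = 461650.00 / 9380.00 = 49.22 mm
y_c = 460040.00 / 9380.00 = 49.04 mm

x_c = 49.22 mm, y_c = 49.04 mm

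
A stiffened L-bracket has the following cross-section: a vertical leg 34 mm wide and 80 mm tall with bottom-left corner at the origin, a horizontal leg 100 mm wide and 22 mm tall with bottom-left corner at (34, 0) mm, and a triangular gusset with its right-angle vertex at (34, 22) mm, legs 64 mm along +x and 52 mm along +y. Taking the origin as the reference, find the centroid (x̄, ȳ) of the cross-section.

x̄ = 49.08 mm, ȳ = 30.14 mm

Part | A | x̄ᵢ | ȳᵢ | A·x̄ᵢ | A·ȳᵢ
vertical leg | 2720.00 | 17.00 | 40.00 | 46240.00 | 108800.00
horizontal leg | 2200.00 | 84.00 | 11.00 | 184800.00 | 24200.00
gusset | 1664.00 | 55.33 | 39.33 | 92074.67 | 65450.67
Σ | 6584.00 |  |  | 323114.67 | 198450.67
x̄ = 323114.67 / 6584.00 = 49.08 mm
ȳ = 198450.67 / 6584.00 = 30.14 mm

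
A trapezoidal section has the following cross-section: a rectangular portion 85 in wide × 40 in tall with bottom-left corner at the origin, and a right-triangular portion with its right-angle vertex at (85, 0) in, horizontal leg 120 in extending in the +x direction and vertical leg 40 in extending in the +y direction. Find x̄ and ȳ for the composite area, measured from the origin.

x̄ = 76.64 in, ȳ = 17.24 in

Part | A | x̄ᵢ | ȳᵢ | A·x̄ᵢ | A·ȳᵢ
rectangular portion | 3400.00 | 42.50 | 20.00 | 144500.00 | 68000.00
triangular portion | 2400.00 | 125.00 | 13.33 | 300000.00 | 32000.00
Σ | 5800.00 |  |  | 444500.00 | 100000.00
x̄ = 444500.00 / 5800.00 = 76.64 in
ȳ = 100000.00 / 5800.00 = 17.24 in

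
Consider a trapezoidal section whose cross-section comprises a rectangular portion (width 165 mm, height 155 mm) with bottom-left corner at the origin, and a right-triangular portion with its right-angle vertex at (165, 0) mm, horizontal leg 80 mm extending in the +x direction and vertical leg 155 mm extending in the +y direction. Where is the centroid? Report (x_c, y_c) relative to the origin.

rectangular portion: A = 165 × 155 = 25575.00, centroid at (82.50, 77.50).
triangular portion: A = ½·80·155 = 6200.00, centroid at (191.67, 51.67).
ΣA = 31775.00 mm²
ΣAx_c = (25575.00)(82.50) + (6200.00)(191.67) = 3298270.83 mm³
ΣAy_c = (25575.00)(77.50) + (6200.00)(51.67) = 2302395.83 mm³
x_c = 3298270.83 / 31775.00 = 103.80 mm
y_c = 2302395.83 / 31775.00 = 72.46 mm

x_c = 103.80 mm, y_c = 72.46 mm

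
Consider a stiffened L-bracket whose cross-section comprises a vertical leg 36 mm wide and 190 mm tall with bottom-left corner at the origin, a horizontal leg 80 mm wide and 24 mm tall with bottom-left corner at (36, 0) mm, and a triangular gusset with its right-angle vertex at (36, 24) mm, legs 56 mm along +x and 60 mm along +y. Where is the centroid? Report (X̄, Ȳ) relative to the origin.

vertical leg: A = 36 × 190 = 6840.00, centroid at (18.00, 95.00).
horizontal leg: A = 80 × 24 = 1920.00, centroid at (76.00, 12.00).
gusset: A = ½·56·60 = 1680.00, centroid at (54.67, 44.00).
ΣA = 10440.00 mm², ΣAX̄ = 360880.00 mm³, ΣAȲ = 746760.00 mm³.
X̄ = 360880.00/10440.00 = 34.57 mm; Ȳ = 746760.00/10440.00 = 71.53 mm.

X̄ = 34.57 mm, Ȳ = 71.53 mm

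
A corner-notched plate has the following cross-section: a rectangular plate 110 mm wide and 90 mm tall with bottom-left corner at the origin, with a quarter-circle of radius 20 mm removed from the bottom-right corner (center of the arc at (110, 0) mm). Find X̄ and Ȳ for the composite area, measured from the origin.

X̄ = 53.48 mm, Ȳ = 46.20 mm

plate: A = 110 × 90 = 9900.00, centroid at (55.00, 45.00).
removed quarter-circle: A = −¼π·20² = -314.16, centroid at (101.51, 8.49).
ΣA = 9585.84 mm²
ΣAX̄ = (9900.00)(55.00) + (-314.16)(101.51) = 512609.15 mm³
ΣAȲ = (9900.00)(45.00) + (-314.16)(8.49) = 442833.33 mm³
X̄ = 512609.15 / 9585.84 = 53.48 mm
Ȳ = 442833.33 / 9585.84 = 46.20 mm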